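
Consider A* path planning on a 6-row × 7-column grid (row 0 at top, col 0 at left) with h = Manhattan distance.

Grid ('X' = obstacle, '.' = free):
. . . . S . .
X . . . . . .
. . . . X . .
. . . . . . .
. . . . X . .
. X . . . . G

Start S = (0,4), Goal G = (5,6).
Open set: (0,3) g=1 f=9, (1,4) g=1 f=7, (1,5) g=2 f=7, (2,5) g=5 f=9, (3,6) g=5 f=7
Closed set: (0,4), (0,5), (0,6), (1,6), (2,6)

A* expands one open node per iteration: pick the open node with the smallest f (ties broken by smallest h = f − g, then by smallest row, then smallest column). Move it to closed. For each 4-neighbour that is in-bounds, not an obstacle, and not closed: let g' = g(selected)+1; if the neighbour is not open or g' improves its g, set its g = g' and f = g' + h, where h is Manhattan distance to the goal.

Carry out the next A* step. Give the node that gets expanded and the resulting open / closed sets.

step 1: expand (3,6) (f=7, h=2) → closed; open now [(0,3) g=1 f=9, (1,4) g=1 f=7, (1,5) g=2 f=7, (2,5) g=5 f=9, (3,5) g=6 f=9, (4,6) g=6 f=7]

expanded=(3,6); open=[(0,3) g=1 f=9, (1,4) g=1 f=7, (1,5) g=2 f=7, (2,5) g=5 f=9, (3,5) g=6 f=9, (4,6) g=6 f=7]; closed=[(0,4), (0,5), (0,6), (1,6), (2,6), (3,6)]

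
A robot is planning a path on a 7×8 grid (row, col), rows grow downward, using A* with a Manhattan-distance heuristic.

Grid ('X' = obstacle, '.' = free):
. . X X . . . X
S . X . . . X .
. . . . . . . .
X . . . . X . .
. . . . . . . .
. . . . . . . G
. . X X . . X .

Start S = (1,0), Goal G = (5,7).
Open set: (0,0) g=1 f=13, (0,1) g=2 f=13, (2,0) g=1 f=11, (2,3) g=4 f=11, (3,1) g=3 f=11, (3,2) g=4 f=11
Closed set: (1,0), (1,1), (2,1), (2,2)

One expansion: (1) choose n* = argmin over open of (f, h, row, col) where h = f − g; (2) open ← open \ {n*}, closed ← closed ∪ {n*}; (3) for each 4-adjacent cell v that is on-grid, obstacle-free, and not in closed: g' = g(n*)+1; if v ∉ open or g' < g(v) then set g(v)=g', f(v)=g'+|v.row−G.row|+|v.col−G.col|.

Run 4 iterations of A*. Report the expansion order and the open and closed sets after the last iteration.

order=[(2,3) → (2,4) → (2,5) → (2,6)]; open=[(0,0) g=1 f=13, (0,1) g=2 f=13, (1,3) g=5 f=13, (1,4) g=6 f=13, (1,5) g=7 f=13, (2,0) g=1 f=11, (2,7) g=8 f=11, (3,1) g=3 f=11, (3,2) g=4 f=11, (3,3) g=5 f=11, (3,4) g=6 f=11, (3,6) g=8 f=11]; closed=[(1,0), (1,1), (2,1), (2,2), (2,3), (2,4), (2,5), (2,6)]

step 1: expand (2,3) (f=11, h=7) → closed; open now [(0,0) g=1 f=13, (0,1) g=2 f=13, (1,3) g=5 f=13, (2,0) g=1 f=11, (2,4) g=5 f=11, (3,1) g=3 f=11, (3,2) g=4 f=11, (3,3) g=5 f=11]
step 2: expand (2,4) (f=11, h=6) → closed; open now [(0,0) g=1 f=13, (0,1) g=2 f=13, (1,3) g=5 f=13, (1,4) g=6 f=13, (2,0) g=1 f=11, (2,5) g=6 f=11, (3,1) g=3 f=11, (3,2) g=4 f=11, (3,3) g=5 f=11, (3,4) g=6 f=11]
step 3: expand (2,5) (f=11, h=5) → closed; open now [(0,0) g=1 f=13, (0,1) g=2 f=13, (1,3) g=5 f=13, (1,4) g=6 f=13, (1,5) g=7 f=13, (2,0) g=1 f=11, (2,6) g=7 f=11, (3,1) g=3 f=11, (3,2) g=4 f=11, (3,3) g=5 f=11, (3,4) g=6 f=11]
step 4: expand (2,6) (f=11, h=4) → closed; open now [(0,0) g=1 f=13, (0,1) g=2 f=13, (1,3) g=5 f=13, (1,4) g=6 f=13, (1,5) g=7 f=13, (2,0) g=1 f=11, (2,7) g=8 f=11, (3,1) g=3 f=11, (3,2) g=4 f=11, (3,3) g=5 f=11, (3,4) g=6 f=11, (3,6) g=8 f=11]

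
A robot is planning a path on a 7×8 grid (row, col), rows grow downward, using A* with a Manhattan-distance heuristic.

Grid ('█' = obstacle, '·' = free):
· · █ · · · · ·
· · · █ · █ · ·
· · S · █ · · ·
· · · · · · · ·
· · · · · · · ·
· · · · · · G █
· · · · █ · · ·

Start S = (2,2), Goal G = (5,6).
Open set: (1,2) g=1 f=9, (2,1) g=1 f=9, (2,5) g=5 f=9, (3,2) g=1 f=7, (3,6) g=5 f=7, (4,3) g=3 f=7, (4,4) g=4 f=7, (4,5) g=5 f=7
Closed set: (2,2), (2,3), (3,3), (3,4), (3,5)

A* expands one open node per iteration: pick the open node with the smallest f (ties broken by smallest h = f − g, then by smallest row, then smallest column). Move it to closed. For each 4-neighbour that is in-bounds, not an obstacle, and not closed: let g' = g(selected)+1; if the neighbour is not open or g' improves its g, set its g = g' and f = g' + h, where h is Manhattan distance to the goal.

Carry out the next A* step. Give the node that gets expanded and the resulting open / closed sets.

step 1: expand (3,6) (f=7, h=2) → closed; open now [(1,2) g=1 f=9, (2,1) g=1 f=9, (2,5) g=5 f=9, (2,6) g=6 f=9, (3,2) g=1 f=7, (3,7) g=6 f=9, (4,3) g=3 f=7, (4,4) g=4 f=7, (4,5) g=5 f=7, (4,6) g=6 f=7]

expanded=(3,6); open=[(1,2) g=1 f=9, (2,1) g=1 f=9, (2,5) g=5 f=9, (2,6) g=6 f=9, (3,2) g=1 f=7, (3,7) g=6 f=9, (4,3) g=3 f=7, (4,4) g=4 f=7, (4,5) g=5 f=7, (4,6) g=6 f=7]; closed=[(2,2), (2,3), (3,3), (3,4), (3,5), (3,6)]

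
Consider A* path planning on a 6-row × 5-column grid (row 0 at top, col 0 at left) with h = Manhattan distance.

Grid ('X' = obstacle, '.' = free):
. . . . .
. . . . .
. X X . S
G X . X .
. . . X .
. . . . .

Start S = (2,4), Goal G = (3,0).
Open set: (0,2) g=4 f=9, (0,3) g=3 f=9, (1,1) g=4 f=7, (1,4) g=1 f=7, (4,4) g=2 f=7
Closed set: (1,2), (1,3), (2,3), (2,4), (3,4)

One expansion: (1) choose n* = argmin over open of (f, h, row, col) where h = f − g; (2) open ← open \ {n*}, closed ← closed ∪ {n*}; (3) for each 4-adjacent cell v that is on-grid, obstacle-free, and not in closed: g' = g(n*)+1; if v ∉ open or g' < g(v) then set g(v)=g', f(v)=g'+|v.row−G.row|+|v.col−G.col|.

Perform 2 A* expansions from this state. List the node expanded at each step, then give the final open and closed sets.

step 1: expand (1,1) (f=7, h=3) → closed; open now [(0,1) g=5 f=9, (0,2) g=4 f=9, (0,3) g=3 f=9, (1,0) g=5 f=7, (1,4) g=1 f=7, (4,4) g=2 f=7]
step 2: expand (1,0) (f=7, h=2) → closed; open now [(0,0) g=6 f=9, (0,1) g=5 f=9, (0,2) g=4 f=9, (0,3) g=3 f=9, (1,4) g=1 f=7, (2,0) g=6 f=7, (4,4) g=2 f=7]

order=[(1,1) → (1,0)]; open=[(0,0) g=6 f=9, (0,1) g=5 f=9, (0,2) g=4 f=9, (0,3) g=3 f=9, (1,4) g=1 f=7, (2,0) g=6 f=7, (4,4) g=2 f=7]; closed=[(1,0), (1,1), (1,2), (1,3), (2,3), (2,4), (3,4)]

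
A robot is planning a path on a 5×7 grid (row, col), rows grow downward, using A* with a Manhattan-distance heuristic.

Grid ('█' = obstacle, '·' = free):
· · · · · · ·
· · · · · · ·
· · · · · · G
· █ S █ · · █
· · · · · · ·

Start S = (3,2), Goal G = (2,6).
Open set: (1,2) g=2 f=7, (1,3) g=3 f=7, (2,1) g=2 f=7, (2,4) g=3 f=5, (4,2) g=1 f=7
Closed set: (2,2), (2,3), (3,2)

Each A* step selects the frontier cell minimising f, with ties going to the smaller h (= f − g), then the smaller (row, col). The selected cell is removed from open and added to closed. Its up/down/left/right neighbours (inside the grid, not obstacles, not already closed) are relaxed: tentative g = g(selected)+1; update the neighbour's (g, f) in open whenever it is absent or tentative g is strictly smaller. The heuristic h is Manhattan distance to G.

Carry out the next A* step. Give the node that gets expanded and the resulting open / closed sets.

expanded=(2,4); open=[(1,2) g=2 f=7, (1,3) g=3 f=7, (1,4) g=4 f=7, (2,1) g=2 f=7, (2,5) g=4 f=5, (3,4) g=4 f=7, (4,2) g=1 f=7]; closed=[(2,2), (2,3), (2,4), (3,2)]

step 1: expand (2,4) (f=5, h=2) → closed; open now [(1,2) g=2 f=7, (1,3) g=3 f=7, (1,4) g=4 f=7, (2,1) g=2 f=7, (2,5) g=4 f=5, (3,4) g=4 f=7, (4,2) g=1 f=7]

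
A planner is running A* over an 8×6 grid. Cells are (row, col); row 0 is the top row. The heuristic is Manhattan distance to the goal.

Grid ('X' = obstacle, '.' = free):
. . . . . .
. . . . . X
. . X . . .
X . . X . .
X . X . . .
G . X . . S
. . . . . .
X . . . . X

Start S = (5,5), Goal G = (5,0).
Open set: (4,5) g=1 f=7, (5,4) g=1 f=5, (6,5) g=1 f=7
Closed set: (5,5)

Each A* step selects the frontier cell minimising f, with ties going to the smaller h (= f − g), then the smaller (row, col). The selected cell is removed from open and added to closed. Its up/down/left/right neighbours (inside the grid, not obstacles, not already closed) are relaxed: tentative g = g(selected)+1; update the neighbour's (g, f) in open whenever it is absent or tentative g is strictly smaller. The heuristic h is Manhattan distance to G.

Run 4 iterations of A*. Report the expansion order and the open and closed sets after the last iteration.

step 1: expand (5,4) (f=5, h=4) → closed; open now [(4,4) g=2 f=7, (4,5) g=1 f=7, (5,3) g=2 f=5, (6,4) g=2 f=7, (6,5) g=1 f=7]
step 2: expand (5,3) (f=5, h=3) → closed; open now [(4,3) g=3 f=7, (4,4) g=2 f=7, (4,5) g=1 f=7, (6,3) g=3 f=7, (6,4) g=2 f=7, (6,5) g=1 f=7]
step 3: expand (4,3) (f=7, h=4) → closed; open now [(4,4) g=2 f=7, (4,5) g=1 f=7, (6,3) g=3 f=7, (6,4) g=2 f=7, (6,5) g=1 f=7]
step 4: expand (6,3) (f=7, h=4) → closed; open now [(4,4) g=2 f=7, (4,5) g=1 f=7, (6,2) g=4 f=7, (6,4) g=2 f=7, (6,5) g=1 f=7, (7,3) g=4 f=9]

order=[(5,4) → (5,3) → (4,3) → (6,3)]; open=[(4,4) g=2 f=7, (4,5) g=1 f=7, (6,2) g=4 f=7, (6,4) g=2 f=7, (6,5) g=1 f=7, (7,3) g=4 f=9]; closed=[(4,3), (5,3), (5,4), (5,5), (6,3)]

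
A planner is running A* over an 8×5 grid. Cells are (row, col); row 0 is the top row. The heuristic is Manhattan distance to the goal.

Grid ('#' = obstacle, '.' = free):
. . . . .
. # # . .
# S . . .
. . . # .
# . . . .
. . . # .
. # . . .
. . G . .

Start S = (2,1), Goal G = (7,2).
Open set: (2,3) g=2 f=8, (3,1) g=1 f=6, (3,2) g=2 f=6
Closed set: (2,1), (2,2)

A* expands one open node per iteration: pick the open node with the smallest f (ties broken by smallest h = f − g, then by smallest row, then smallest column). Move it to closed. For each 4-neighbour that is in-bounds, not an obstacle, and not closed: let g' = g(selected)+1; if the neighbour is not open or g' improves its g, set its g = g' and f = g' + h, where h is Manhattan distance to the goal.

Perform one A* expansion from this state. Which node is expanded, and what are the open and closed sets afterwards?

step 1: expand (3,2) (f=6, h=4) → closed; open now [(2,3) g=2 f=8, (3,1) g=1 f=6, (4,2) g=3 f=6]

expanded=(3,2); open=[(2,3) g=2 f=8, (3,1) g=1 f=6, (4,2) g=3 f=6]; closed=[(2,1), (2,2), (3,2)]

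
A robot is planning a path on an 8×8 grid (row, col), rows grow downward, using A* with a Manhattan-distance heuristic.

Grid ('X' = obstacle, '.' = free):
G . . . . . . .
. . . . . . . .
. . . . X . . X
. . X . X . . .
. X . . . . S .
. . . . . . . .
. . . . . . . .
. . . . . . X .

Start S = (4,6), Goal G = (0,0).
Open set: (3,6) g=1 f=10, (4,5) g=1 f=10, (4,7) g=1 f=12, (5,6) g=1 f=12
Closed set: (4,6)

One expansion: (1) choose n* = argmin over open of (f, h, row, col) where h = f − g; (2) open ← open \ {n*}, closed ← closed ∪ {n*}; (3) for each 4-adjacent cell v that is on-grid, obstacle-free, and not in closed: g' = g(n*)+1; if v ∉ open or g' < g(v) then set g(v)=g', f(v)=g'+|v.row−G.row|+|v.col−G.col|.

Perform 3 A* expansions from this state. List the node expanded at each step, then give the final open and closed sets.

step 1: expand (3,6) (f=10, h=9) → closed; open now [(2,6) g=2 f=10, (3,5) g=2 f=10, (3,7) g=2 f=12, (4,5) g=1 f=10, (4,7) g=1 f=12, (5,6) g=1 f=12]
step 2: expand (2,6) (f=10, h=8) → closed; open now [(1,6) g=3 f=10, (2,5) g=3 f=10, (3,5) g=2 f=10, (3,7) g=2 f=12, (4,5) g=1 f=10, (4,7) g=1 f=12, (5,6) g=1 f=12]
step 3: expand (1,6) (f=10, h=7) → closed; open now [(0,6) g=4 f=10, (1,5) g=4 f=10, (1,7) g=4 f=12, (2,5) g=3 f=10, (3,5) g=2 f=10, (3,7) g=2 f=12, (4,5) g=1 f=10, (4,7) g=1 f=12, (5,6) g=1 f=12]

order=[(3,6) → (2,6) → (1,6)]; open=[(0,6) g=4 f=10, (1,5) g=4 f=10, (1,7) g=4 f=12, (2,5) g=3 f=10, (3,5) g=2 f=10, (3,7) g=2 f=12, (4,5) g=1 f=10, (4,7) g=1 f=12, (5,6) g=1 f=12]; closed=[(1,6), (2,6), (3,6), (4,6)]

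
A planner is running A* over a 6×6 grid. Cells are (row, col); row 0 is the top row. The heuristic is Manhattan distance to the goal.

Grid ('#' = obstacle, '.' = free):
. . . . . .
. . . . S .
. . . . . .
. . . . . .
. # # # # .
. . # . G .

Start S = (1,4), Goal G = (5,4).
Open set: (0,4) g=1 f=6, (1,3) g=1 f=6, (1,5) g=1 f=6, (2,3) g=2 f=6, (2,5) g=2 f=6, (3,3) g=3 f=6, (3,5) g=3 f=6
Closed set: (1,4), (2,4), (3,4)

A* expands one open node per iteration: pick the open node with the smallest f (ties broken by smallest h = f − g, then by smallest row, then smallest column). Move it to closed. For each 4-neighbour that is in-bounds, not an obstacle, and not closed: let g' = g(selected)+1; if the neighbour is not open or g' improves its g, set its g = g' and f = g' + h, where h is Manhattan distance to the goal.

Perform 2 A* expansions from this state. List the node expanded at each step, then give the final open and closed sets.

step 1: expand (3,3) (f=6, h=3) → closed; open now [(0,4) g=1 f=6, (1,3) g=1 f=6, (1,5) g=1 f=6, (2,3) g=2 f=6, (2,5) g=2 f=6, (3,2) g=4 f=8, (3,5) g=3 f=6]
step 2: expand (3,5) (f=6, h=3) → closed; open now [(0,4) g=1 f=6, (1,3) g=1 f=6, (1,5) g=1 f=6, (2,3) g=2 f=6, (2,5) g=2 f=6, (3,2) g=4 f=8, (4,5) g=4 f=6]

order=[(3,3) → (3,5)]; open=[(0,4) g=1 f=6, (1,3) g=1 f=6, (1,5) g=1 f=6, (2,3) g=2 f=6, (2,5) g=2 f=6, (3,2) g=4 f=8, (4,5) g=4 f=6]; closed=[(1,4), (2,4), (3,3), (3,4), (3,5)]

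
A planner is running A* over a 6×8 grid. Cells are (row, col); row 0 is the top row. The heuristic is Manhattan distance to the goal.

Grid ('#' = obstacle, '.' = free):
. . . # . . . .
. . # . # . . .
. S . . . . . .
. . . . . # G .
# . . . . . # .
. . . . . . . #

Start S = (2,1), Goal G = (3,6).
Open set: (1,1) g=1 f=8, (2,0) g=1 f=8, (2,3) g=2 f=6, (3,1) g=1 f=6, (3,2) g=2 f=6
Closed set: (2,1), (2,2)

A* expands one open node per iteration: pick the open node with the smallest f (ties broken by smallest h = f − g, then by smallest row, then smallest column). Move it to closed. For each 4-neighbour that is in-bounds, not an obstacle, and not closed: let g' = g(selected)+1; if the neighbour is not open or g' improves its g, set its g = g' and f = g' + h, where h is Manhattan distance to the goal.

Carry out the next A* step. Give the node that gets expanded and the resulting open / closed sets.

step 1: expand (2,3) (f=6, h=4) → closed; open now [(1,1) g=1 f=8, (1,3) g=3 f=8, (2,0) g=1 f=8, (2,4) g=3 f=6, (3,1) g=1 f=6, (3,2) g=2 f=6, (3,3) g=3 f=6]

expanded=(2,3); open=[(1,1) g=1 f=8, (1,3) g=3 f=8, (2,0) g=1 f=8, (2,4) g=3 f=6, (3,1) g=1 f=6, (3,2) g=2 f=6, (3,3) g=3 f=6]; closed=[(2,1), (2,2), (2,3)]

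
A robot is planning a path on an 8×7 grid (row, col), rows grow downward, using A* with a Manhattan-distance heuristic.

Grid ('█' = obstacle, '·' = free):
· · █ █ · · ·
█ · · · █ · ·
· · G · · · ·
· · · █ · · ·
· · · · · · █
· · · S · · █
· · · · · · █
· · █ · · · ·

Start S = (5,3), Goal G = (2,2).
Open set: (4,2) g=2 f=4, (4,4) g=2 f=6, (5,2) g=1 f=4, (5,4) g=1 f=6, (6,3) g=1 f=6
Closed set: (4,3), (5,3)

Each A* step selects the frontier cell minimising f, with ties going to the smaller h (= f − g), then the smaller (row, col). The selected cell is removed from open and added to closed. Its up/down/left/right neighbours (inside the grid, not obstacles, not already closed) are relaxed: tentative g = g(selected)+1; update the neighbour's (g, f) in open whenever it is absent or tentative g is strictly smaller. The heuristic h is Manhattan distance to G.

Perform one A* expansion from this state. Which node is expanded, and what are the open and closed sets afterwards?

expanded=(4,2); open=[(3,2) g=3 f=4, (4,1) g=3 f=6, (4,4) g=2 f=6, (5,2) g=1 f=4, (5,4) g=1 f=6, (6,3) g=1 f=6]; closed=[(4,2), (4,3), (5,3)]

step 1: expand (4,2) (f=4, h=2) → closed; open now [(3,2) g=3 f=4, (4,1) g=3 f=6, (4,4) g=2 f=6, (5,2) g=1 f=4, (5,4) g=1 f=6, (6,3) g=1 f=6]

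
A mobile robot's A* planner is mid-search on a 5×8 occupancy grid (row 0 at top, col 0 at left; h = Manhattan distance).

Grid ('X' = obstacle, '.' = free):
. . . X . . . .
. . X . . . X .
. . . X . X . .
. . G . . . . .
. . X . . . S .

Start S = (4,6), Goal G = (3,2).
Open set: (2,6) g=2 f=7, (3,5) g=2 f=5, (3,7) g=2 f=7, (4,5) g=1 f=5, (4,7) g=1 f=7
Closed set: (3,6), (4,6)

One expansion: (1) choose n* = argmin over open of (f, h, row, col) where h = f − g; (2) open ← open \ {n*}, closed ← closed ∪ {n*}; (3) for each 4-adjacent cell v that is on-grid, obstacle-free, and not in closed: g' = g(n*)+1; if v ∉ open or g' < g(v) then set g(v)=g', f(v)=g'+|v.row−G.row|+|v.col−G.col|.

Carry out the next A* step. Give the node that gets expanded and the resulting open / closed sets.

step 1: expand (3,5) (f=5, h=3) → closed; open now [(2,6) g=2 f=7, (3,4) g=3 f=5, (3,7) g=2 f=7, (4,5) g=1 f=5, (4,7) g=1 f=7]

expanded=(3,5); open=[(2,6) g=2 f=7, (3,4) g=3 f=5, (3,7) g=2 f=7, (4,5) g=1 f=5, (4,7) g=1 f=7]; closed=[(3,5), (3,6), (4,6)]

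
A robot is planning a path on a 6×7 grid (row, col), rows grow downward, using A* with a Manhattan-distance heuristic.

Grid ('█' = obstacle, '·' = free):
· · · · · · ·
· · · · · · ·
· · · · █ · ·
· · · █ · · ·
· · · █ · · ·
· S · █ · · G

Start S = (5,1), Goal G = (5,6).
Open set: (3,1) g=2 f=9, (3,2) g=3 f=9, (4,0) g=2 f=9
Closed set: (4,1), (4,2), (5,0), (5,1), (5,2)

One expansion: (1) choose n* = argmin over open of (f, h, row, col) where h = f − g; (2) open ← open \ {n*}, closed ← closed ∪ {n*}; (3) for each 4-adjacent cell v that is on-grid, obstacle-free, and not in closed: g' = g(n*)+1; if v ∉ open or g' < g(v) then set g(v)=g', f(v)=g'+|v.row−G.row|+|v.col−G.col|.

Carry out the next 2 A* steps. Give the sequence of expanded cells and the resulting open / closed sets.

order=[(3,2) → (3,1)]; open=[(2,1) g=3 f=11, (2,2) g=4 f=11, (3,0) g=3 f=11, (4,0) g=2 f=9]; closed=[(3,1), (3,2), (4,1), (4,2), (5,0), (5,1), (5,2)]

step 1: expand (3,2) (f=9, h=6) → closed; open now [(2,2) g=4 f=11, (3,1) g=2 f=9, (4,0) g=2 f=9]
step 2: expand (3,1) (f=9, h=7) → closed; open now [(2,1) g=3 f=11, (2,2) g=4 f=11, (3,0) g=3 f=11, (4,0) g=2 f=9]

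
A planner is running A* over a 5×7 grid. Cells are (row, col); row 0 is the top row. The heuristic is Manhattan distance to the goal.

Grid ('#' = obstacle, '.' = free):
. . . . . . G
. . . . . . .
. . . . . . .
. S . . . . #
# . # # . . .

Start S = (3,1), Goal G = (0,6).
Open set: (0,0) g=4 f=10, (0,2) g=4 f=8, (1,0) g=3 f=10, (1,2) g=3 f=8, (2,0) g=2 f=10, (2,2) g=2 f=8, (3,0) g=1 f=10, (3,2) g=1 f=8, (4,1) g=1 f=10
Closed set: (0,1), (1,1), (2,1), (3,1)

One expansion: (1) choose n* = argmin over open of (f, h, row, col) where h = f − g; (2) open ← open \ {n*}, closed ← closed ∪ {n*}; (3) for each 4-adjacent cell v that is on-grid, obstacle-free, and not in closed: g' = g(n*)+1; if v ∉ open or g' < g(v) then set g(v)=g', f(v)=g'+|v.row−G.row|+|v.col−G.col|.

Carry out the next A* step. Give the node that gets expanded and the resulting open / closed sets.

expanded=(0,2); open=[(0,0) g=4 f=10, (0,3) g=5 f=8, (1,0) g=3 f=10, (1,2) g=3 f=8, (2,0) g=2 f=10, (2,2) g=2 f=8, (3,0) g=1 f=10, (3,2) g=1 f=8, (4,1) g=1 f=10]; closed=[(0,1), (0,2), (1,1), (2,1), (3,1)]

step 1: expand (0,2) (f=8, h=4) → closed; open now [(0,0) g=4 f=10, (0,3) g=5 f=8, (1,0) g=3 f=10, (1,2) g=3 f=8, (2,0) g=2 f=10, (2,2) g=2 f=8, (3,0) g=1 f=10, (3,2) g=1 f=8, (4,1) g=1 f=10]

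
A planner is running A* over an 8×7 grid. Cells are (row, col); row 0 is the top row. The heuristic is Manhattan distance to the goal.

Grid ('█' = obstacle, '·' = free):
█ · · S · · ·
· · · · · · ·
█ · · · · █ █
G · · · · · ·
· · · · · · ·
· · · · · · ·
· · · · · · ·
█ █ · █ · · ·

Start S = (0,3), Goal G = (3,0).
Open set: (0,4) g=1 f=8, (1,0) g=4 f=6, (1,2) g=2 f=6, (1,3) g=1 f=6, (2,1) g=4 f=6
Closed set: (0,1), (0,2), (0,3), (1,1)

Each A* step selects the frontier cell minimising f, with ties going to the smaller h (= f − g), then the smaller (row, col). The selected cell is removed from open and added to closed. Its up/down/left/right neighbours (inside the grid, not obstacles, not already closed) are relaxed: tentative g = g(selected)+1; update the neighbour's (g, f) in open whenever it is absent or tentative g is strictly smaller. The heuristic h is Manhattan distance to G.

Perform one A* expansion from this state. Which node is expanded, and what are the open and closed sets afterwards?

expanded=(1,0); open=[(0,4) g=1 f=8, (1,2) g=2 f=6, (1,3) g=1 f=6, (2,1) g=4 f=6]; closed=[(0,1), (0,2), (0,3), (1,0), (1,1)]

step 1: expand (1,0) (f=6, h=2) → closed; open now [(0,4) g=1 f=8, (1,2) g=2 f=6, (1,3) g=1 f=6, (2,1) g=4 f=6]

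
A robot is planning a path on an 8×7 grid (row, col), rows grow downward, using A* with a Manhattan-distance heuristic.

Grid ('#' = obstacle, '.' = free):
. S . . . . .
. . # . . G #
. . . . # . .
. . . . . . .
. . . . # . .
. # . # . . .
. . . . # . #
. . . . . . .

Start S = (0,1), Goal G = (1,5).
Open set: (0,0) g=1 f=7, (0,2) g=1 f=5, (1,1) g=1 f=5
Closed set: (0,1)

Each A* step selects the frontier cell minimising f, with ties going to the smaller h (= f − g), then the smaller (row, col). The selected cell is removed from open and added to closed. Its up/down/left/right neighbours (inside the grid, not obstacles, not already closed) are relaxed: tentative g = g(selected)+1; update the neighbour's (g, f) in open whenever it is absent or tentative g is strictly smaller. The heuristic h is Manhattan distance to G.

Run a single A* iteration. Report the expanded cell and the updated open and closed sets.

step 1: expand (0,2) (f=5, h=4) → closed; open now [(0,0) g=1 f=7, (0,3) g=2 f=5, (1,1) g=1 f=5]

expanded=(0,2); open=[(0,0) g=1 f=7, (0,3) g=2 f=5, (1,1) g=1 f=5]; closed=[(0,1), (0,2)]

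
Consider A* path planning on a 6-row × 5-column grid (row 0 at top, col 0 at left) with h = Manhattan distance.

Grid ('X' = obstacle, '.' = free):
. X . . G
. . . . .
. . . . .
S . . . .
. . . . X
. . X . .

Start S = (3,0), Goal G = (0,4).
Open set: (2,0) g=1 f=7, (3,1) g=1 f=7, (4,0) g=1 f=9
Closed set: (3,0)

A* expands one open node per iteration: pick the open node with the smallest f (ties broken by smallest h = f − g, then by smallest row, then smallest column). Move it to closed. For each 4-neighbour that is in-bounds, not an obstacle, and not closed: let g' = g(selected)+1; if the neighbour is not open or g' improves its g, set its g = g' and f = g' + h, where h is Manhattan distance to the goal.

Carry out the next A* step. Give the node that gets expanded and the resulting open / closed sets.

expanded=(2,0); open=[(1,0) g=2 f=7, (2,1) g=2 f=7, (3,1) g=1 f=7, (4,0) g=1 f=9]; closed=[(2,0), (3,0)]

step 1: expand (2,0) (f=7, h=6) → closed; open now [(1,0) g=2 f=7, (2,1) g=2 f=7, (3,1) g=1 f=7, (4,0) g=1 f=9]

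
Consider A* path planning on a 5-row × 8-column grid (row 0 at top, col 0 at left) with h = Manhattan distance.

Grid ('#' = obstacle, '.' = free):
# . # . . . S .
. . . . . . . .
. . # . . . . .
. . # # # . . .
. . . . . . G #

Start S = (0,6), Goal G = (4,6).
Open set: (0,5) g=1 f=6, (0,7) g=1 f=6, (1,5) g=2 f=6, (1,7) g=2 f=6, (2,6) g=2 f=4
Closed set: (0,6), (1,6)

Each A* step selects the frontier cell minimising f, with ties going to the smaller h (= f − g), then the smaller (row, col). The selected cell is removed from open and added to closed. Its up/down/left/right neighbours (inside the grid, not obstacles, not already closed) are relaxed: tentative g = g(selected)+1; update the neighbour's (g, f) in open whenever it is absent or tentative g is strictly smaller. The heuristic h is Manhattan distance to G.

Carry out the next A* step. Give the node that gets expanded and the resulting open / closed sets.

expanded=(2,6); open=[(0,5) g=1 f=6, (0,7) g=1 f=6, (1,5) g=2 f=6, (1,7) g=2 f=6, (2,5) g=3 f=6, (2,7) g=3 f=6, (3,6) g=3 f=4]; closed=[(0,6), (1,6), (2,6)]

step 1: expand (2,6) (f=4, h=2) → closed; open now [(0,5) g=1 f=6, (0,7) g=1 f=6, (1,5) g=2 f=6, (1,7) g=2 f=6, (2,5) g=3 f=6, (2,7) g=3 f=6, (3,6) g=3 f=4]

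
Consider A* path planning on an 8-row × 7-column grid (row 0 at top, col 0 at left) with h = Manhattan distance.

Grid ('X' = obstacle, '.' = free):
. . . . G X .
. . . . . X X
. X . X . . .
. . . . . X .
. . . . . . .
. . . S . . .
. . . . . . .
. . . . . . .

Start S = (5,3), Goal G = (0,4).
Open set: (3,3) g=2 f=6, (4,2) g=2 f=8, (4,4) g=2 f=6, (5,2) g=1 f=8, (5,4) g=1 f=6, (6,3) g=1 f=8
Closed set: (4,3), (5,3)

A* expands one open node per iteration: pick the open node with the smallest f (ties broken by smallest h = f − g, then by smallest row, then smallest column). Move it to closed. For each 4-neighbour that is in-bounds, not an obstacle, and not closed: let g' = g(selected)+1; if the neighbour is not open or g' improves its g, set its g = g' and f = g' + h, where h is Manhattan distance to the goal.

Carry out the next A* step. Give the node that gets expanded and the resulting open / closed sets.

step 1: expand (3,3) (f=6, h=4) → closed; open now [(3,2) g=3 f=8, (3,4) g=3 f=6, (4,2) g=2 f=8, (4,4) g=2 f=6, (5,2) g=1 f=8, (5,4) g=1 f=6, (6,3) g=1 f=8]

expanded=(3,3); open=[(3,2) g=3 f=8, (3,4) g=3 f=6, (4,2) g=2 f=8, (4,4) g=2 f=6, (5,2) g=1 f=8, (5,4) g=1 f=6, (6,3) g=1 f=8]; closed=[(3,3), (4,3), (5,3)]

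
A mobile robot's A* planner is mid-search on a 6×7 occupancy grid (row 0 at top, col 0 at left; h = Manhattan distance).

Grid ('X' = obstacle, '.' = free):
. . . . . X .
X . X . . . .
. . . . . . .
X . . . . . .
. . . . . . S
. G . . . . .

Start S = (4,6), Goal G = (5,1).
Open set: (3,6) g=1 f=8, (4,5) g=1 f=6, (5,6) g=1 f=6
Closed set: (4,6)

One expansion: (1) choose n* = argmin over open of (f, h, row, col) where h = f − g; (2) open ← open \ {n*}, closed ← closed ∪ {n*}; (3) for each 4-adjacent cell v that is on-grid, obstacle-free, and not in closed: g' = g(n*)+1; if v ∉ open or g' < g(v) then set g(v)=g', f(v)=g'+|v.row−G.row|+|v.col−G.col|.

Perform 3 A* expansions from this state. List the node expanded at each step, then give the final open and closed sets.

step 1: expand (4,5) (f=6, h=5) → closed; open now [(3,5) g=2 f=8, (3,6) g=1 f=8, (4,4) g=2 f=6, (5,5) g=2 f=6, (5,6) g=1 f=6]
step 2: expand (4,4) (f=6, h=4) → closed; open now [(3,4) g=3 f=8, (3,5) g=2 f=8, (3,6) g=1 f=8, (4,3) g=3 f=6, (5,4) g=3 f=6, (5,5) g=2 f=6, (5,6) g=1 f=6]
step 3: expand (4,3) (f=6, h=3) → closed; open now [(3,3) g=4 f=8, (3,4) g=3 f=8, (3,5) g=2 f=8, (3,6) g=1 f=8, (4,2) g=4 f=6, (5,3) g=4 f=6, (5,4) g=3 f=6, (5,5) g=2 f=6, (5,6) g=1 f=6]

order=[(4,5) → (4,4) → (4,3)]; open=[(3,3) g=4 f=8, (3,4) g=3 f=8, (3,5) g=2 f=8, (3,6) g=1 f=8, (4,2) g=4 f=6, (5,3) g=4 f=6, (5,4) g=3 f=6, (5,5) g=2 f=6, (5,6) g=1 f=6]; closed=[(4,3), (4,4), (4,5), (4,6)]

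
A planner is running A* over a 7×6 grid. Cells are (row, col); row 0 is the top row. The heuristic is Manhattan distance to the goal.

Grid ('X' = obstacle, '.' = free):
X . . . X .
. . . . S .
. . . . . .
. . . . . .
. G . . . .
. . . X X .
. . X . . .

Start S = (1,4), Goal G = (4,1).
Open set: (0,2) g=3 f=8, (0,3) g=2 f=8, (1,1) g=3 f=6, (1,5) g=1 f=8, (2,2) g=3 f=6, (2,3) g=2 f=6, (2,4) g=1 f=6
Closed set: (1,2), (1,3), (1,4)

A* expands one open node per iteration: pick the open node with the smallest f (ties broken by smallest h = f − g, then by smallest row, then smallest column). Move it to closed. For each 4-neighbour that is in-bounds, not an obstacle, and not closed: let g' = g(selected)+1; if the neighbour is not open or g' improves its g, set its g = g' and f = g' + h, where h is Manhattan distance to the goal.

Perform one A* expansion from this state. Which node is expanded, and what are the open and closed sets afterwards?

expanded=(1,1); open=[(0,1) g=4 f=8, (0,2) g=3 f=8, (0,3) g=2 f=8, (1,0) g=4 f=8, (1,5) g=1 f=8, (2,1) g=4 f=6, (2,2) g=3 f=6, (2,3) g=2 f=6, (2,4) g=1 f=6]; closed=[(1,1), (1,2), (1,3), (1,4)]

step 1: expand (1,1) (f=6, h=3) → closed; open now [(0,1) g=4 f=8, (0,2) g=3 f=8, (0,3) g=2 f=8, (1,0) g=4 f=8, (1,5) g=1 f=8, (2,1) g=4 f=6, (2,2) g=3 f=6, (2,3) g=2 f=6, (2,4) g=1 f=6]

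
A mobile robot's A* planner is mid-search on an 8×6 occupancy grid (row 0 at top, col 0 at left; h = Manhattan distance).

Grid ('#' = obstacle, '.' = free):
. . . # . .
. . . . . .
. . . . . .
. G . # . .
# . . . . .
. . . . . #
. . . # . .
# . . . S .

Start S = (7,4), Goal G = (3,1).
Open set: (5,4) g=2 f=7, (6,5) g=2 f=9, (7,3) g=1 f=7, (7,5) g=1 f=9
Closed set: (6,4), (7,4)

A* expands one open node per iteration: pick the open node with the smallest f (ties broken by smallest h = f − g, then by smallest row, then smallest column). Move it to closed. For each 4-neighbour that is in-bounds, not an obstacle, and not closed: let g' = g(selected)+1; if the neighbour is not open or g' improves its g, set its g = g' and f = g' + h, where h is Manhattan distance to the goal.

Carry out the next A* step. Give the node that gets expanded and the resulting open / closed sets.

expanded=(5,4); open=[(4,4) g=3 f=7, (5,3) g=3 f=7, (6,5) g=2 f=9, (7,3) g=1 f=7, (7,5) g=1 f=9]; closed=[(5,4), (6,4), (7,4)]

step 1: expand (5,4) (f=7, h=5) → closed; open now [(4,4) g=3 f=7, (5,3) g=3 f=7, (6,5) g=2 f=9, (7,3) g=1 f=7, (7,5) g=1 f=9]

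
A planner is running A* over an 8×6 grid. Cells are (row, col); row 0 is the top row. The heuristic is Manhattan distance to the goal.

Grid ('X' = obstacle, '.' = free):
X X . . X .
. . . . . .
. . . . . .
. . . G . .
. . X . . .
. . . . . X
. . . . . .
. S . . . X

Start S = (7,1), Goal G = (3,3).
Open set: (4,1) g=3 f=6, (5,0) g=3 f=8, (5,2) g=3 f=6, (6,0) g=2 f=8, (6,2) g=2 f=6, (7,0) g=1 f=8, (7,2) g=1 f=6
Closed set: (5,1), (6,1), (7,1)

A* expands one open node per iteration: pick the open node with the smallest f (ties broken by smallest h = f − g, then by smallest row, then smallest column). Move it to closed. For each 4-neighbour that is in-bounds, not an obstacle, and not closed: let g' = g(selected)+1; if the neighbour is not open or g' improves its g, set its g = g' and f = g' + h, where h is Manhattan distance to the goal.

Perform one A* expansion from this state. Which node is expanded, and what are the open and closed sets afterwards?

step 1: expand (4,1) (f=6, h=3) → closed; open now [(3,1) g=4 f=6, (4,0) g=4 f=8, (5,0) g=3 f=8, (5,2) g=3 f=6, (6,0) g=2 f=8, (6,2) g=2 f=6, (7,0) g=1 f=8, (7,2) g=1 f=6]

expanded=(4,1); open=[(3,1) g=4 f=6, (4,0) g=4 f=8, (5,0) g=3 f=8, (5,2) g=3 f=6, (6,0) g=2 f=8, (6,2) g=2 f=6, (7,0) g=1 f=8, (7,2) g=1 f=6]; closed=[(4,1), (5,1), (6,1), (7,1)]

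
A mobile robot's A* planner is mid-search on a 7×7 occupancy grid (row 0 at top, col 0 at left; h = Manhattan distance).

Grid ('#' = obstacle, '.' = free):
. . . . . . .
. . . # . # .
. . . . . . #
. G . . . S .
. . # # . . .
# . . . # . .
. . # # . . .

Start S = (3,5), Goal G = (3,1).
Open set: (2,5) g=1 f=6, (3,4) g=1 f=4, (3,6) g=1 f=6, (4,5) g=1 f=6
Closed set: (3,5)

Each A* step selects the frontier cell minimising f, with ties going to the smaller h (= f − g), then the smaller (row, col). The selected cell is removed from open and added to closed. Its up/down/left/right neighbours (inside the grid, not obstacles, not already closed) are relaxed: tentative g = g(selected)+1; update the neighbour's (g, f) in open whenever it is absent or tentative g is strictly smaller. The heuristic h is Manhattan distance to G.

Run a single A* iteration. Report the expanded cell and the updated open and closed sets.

step 1: expand (3,4) (f=4, h=3) → closed; open now [(2,4) g=2 f=6, (2,5) g=1 f=6, (3,3) g=2 f=4, (3,6) g=1 f=6, (4,4) g=2 f=6, (4,5) g=1 f=6]

expanded=(3,4); open=[(2,4) g=2 f=6, (2,5) g=1 f=6, (3,3) g=2 f=4, (3,6) g=1 f=6, (4,4) g=2 f=6, (4,5) g=1 f=6]; closed=[(3,4), (3,5)]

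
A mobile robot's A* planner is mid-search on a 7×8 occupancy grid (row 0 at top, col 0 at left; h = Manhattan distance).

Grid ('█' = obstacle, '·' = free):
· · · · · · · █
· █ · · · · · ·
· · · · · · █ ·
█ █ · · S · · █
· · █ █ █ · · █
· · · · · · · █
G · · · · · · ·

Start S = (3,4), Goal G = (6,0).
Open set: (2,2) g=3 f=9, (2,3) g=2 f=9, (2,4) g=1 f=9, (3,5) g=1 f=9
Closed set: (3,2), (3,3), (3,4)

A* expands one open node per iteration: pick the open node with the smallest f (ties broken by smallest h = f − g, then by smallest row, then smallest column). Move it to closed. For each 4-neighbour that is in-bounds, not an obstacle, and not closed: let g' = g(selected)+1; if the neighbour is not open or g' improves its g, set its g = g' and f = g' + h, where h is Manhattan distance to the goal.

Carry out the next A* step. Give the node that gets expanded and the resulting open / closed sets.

expanded=(2,2); open=[(1,2) g=4 f=11, (2,1) g=4 f=9, (2,3) g=2 f=9, (2,4) g=1 f=9, (3,5) g=1 f=9]; closed=[(2,2), (3,2), (3,3), (3,4)]

step 1: expand (2,2) (f=9, h=6) → closed; open now [(1,2) g=4 f=11, (2,1) g=4 f=9, (2,3) g=2 f=9, (2,4) g=1 f=9, (3,5) g=1 f=9]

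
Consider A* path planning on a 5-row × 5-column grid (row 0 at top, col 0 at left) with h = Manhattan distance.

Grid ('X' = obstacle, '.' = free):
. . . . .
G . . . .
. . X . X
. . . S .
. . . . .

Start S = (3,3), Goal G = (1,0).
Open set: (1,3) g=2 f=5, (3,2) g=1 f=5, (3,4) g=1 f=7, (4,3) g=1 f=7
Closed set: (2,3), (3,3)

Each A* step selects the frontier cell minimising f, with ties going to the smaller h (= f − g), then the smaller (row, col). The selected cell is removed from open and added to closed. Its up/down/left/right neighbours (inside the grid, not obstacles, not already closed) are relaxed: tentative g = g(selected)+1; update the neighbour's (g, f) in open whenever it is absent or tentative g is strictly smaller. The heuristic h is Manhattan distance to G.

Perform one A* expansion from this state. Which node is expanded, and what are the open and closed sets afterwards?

step 1: expand (1,3) (f=5, h=3) → closed; open now [(0,3) g=3 f=7, (1,2) g=3 f=5, (1,4) g=3 f=7, (3,2) g=1 f=5, (3,4) g=1 f=7, (4,3) g=1 f=7]

expanded=(1,3); open=[(0,3) g=3 f=7, (1,2) g=3 f=5, (1,4) g=3 f=7, (3,2) g=1 f=5, (3,4) g=1 f=7, (4,3) g=1 f=7]; closed=[(1,3), (2,3), (3,3)]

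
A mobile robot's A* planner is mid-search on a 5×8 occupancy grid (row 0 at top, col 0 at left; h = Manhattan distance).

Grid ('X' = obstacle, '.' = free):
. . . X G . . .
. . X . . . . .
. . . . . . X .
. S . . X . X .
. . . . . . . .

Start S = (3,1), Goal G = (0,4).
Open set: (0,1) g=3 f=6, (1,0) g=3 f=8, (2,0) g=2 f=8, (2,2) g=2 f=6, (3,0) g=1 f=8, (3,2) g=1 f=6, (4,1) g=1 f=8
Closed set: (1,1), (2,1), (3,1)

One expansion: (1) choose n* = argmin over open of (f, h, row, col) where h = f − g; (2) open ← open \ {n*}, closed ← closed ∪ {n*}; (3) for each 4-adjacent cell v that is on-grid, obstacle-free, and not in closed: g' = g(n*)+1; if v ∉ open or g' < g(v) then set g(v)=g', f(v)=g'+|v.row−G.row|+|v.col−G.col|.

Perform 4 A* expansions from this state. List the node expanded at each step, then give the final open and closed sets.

order=[(0,1) → (0,2) → (2,2) → (2,3)]; open=[(0,0) g=4 f=8, (1,0) g=3 f=8, (1,3) g=4 f=6, (2,0) g=2 f=8, (2,4) g=4 f=6, (3,0) g=1 f=8, (3,2) g=1 f=6, (3,3) g=4 f=8, (4,1) g=1 f=8]; closed=[(0,1), (0,2), (1,1), (2,1), (2,2), (2,3), (3,1)]

step 1: expand (0,1) (f=6, h=3) → closed; open now [(0,0) g=4 f=8, (0,2) g=4 f=6, (1,0) g=3 f=8, (2,0) g=2 f=8, (2,2) g=2 f=6, (3,0) g=1 f=8, (3,2) g=1 f=6, (4,1) g=1 f=8]
step 2: expand (0,2) (f=6, h=2) → closed; open now [(0,0) g=4 f=8, (1,0) g=3 f=8, (2,0) g=2 f=8, (2,2) g=2 f=6, (3,0) g=1 f=8, (3,2) g=1 f=6, (4,1) g=1 f=8]
step 3: expand (2,2) (f=6, h=4) → closed; open now [(0,0) g=4 f=8, (1,0) g=3 f=8, (2,0) g=2 f=8, (2,3) g=3 f=6, (3,0) g=1 f=8, (3,2) g=1 f=6, (4,1) g=1 f=8]
step 4: expand (2,3) (f=6, h=3) → closed; open now [(0,0) g=4 f=8, (1,0) g=3 f=8, (1,3) g=4 f=6, (2,0) g=2 f=8, (2,4) g=4 f=6, (3,0) g=1 f=8, (3,2) g=1 f=6, (3,3) g=4 f=8, (4,1) g=1 f=8]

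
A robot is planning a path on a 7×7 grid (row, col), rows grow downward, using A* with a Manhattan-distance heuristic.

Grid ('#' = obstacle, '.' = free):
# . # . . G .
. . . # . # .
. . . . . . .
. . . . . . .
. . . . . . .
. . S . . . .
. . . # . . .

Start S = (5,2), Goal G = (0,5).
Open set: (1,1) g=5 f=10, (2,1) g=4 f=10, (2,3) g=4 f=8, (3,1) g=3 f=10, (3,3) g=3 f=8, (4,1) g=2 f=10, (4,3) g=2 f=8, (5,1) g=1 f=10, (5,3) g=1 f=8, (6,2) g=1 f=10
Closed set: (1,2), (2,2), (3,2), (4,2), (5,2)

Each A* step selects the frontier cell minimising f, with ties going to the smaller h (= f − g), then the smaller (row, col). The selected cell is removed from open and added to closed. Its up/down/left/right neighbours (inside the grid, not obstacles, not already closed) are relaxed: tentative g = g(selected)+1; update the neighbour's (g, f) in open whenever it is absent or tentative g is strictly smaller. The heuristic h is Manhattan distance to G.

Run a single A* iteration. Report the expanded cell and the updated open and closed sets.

step 1: expand (2,3) (f=8, h=4) → closed; open now [(1,1) g=5 f=10, (2,1) g=4 f=10, (2,4) g=5 f=8, (3,1) g=3 f=10, (3,3) g=3 f=8, (4,1) g=2 f=10, (4,3) g=2 f=8, (5,1) g=1 f=10, (5,3) g=1 f=8, (6,2) g=1 f=10]

expanded=(2,3); open=[(1,1) g=5 f=10, (2,1) g=4 f=10, (2,4) g=5 f=8, (3,1) g=3 f=10, (3,3) g=3 f=8, (4,1) g=2 f=10, (4,3) g=2 f=8, (5,1) g=1 f=10, (5,3) g=1 f=8, (6,2) g=1 f=10]; closed=[(1,2), (2,2), (2,3), (3,2), (4,2), (5,2)]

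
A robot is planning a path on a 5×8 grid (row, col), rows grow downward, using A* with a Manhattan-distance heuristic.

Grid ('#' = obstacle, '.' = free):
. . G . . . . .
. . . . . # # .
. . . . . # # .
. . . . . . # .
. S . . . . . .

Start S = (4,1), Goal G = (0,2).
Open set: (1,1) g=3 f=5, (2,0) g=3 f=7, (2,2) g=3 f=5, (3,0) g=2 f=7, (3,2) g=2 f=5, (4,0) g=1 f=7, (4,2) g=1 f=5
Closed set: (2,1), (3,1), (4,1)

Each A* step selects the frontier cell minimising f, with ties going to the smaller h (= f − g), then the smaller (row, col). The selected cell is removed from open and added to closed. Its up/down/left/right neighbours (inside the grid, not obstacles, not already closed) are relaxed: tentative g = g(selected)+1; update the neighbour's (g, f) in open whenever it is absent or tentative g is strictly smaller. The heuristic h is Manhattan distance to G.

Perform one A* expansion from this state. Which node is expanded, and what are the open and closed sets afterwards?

step 1: expand (1,1) (f=5, h=2) → closed; open now [(0,1) g=4 f=5, (1,0) g=4 f=7, (1,2) g=4 f=5, (2,0) g=3 f=7, (2,2) g=3 f=5, (3,0) g=2 f=7, (3,2) g=2 f=5, (4,0) g=1 f=7, (4,2) g=1 f=5]

expanded=(1,1); open=[(0,1) g=4 f=5, (1,0) g=4 f=7, (1,2) g=4 f=5, (2,0) g=3 f=7, (2,2) g=3 f=5, (3,0) g=2 f=7, (3,2) g=2 f=5, (4,0) g=1 f=7, (4,2) g=1 f=5]; closed=[(1,1), (2,1), (3,1), (4,1)]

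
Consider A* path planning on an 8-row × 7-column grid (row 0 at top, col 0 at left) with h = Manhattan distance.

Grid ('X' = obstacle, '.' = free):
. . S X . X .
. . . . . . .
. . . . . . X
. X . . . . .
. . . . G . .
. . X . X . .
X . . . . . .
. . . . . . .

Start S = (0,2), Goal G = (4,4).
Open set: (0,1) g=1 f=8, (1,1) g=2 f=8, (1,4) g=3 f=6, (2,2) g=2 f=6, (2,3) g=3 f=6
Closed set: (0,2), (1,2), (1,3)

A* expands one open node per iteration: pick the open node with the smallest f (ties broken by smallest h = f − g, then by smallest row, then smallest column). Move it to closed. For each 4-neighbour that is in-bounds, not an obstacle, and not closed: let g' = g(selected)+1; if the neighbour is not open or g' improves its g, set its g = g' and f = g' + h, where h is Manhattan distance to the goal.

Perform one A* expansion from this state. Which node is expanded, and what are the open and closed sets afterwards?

step 1: expand (1,4) (f=6, h=3) → closed; open now [(0,1) g=1 f=8, (0,4) g=4 f=8, (1,1) g=2 f=8, (1,5) g=4 f=8, (2,2) g=2 f=6, (2,3) g=3 f=6, (2,4) g=4 f=6]

expanded=(1,4); open=[(0,1) g=1 f=8, (0,4) g=4 f=8, (1,1) g=2 f=8, (1,5) g=4 f=8, (2,2) g=2 f=6, (2,3) g=3 f=6, (2,4) g=4 f=6]; closed=[(0,2), (1,2), (1,3), (1,4)]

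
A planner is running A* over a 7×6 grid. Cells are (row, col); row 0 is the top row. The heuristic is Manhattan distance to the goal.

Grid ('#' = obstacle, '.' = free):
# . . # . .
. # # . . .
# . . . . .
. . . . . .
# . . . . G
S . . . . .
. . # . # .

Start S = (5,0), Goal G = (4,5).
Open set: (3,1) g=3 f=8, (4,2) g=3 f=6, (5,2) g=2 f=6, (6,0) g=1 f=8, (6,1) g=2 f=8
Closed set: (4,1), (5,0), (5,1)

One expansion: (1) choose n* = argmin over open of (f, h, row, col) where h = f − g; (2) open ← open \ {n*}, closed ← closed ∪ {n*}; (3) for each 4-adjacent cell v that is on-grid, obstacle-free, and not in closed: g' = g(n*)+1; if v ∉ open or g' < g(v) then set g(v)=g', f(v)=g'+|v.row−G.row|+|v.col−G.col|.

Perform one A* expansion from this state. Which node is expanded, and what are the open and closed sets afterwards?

expanded=(4,2); open=[(3,1) g=3 f=8, (3,2) g=4 f=8, (4,3) g=4 f=6, (5,2) g=2 f=6, (6,0) g=1 f=8, (6,1) g=2 f=8]; closed=[(4,1), (4,2), (5,0), (5,1)]

step 1: expand (4,2) (f=6, h=3) → closed; open now [(3,1) g=3 f=8, (3,2) g=4 f=8, (4,3) g=4 f=6, (5,2) g=2 f=6, (6,0) g=1 f=8, (6,1) g=2 f=8]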